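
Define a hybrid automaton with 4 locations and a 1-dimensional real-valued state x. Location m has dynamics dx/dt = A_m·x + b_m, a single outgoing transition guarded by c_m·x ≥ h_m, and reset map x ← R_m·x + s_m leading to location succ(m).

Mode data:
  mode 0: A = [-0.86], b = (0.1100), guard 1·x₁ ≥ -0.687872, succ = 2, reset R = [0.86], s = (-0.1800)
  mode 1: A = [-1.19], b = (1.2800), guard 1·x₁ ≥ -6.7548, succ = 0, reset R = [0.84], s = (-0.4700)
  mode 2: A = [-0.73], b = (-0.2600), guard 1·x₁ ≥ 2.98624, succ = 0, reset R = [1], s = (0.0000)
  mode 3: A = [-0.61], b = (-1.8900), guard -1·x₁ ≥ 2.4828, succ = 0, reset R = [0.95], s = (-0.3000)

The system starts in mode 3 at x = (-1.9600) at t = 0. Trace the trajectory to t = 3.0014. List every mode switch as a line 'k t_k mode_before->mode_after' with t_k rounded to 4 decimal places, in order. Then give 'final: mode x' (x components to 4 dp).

Mode 3: guard c·x = 2.4828 hit at Δt = 1.0079 (t = 1.0079), x⁻ = (-2.4828) → reset → x⁺ = (-2.6587), jump to mode 0
Mode 0: guard c·x = -0.6879 hit at Δt = 1.4284 (t = 2.4363), x⁻ = (-0.6879) → reset → x⁺ = (-0.7716), jump to mode 2
Mode 2: flow for 0.5651 to horizon, guard not reached → x = (-0.6312)

1 1.0079 3->0
2 2.4363 0->2
final: 2 -0.6312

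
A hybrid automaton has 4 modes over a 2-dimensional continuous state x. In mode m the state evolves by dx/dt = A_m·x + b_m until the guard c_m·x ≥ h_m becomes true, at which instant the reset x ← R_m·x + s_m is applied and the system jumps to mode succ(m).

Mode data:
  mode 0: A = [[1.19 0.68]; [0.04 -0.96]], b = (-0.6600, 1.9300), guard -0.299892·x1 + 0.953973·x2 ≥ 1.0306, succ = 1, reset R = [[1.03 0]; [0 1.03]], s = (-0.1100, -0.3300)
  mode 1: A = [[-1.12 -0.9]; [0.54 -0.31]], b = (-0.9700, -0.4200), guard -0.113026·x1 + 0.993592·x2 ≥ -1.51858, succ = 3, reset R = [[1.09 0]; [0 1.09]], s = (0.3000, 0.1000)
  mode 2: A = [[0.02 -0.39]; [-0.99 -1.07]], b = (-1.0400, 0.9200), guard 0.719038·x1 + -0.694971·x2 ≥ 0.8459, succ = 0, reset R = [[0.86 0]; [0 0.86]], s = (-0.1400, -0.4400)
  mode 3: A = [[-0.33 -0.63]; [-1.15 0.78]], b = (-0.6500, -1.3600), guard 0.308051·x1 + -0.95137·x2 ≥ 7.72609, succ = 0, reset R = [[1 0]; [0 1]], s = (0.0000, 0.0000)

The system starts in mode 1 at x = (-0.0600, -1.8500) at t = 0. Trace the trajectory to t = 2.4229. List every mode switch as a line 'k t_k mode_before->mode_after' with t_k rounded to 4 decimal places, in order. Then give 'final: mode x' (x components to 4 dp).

Mode 1: guard c·x = -1.5186 hit at Δt = 1.5478 (t = 1.5478), x⁻ = (0.3534, -1.4882) → reset → x⁺ = (0.6852, -1.5221), jump to mode 3
Mode 3: flow for 0.8751 to horizon, guard not reached → x = (1.7374, -6.1219)

1 1.5478 1->3
final: 3 1.7374 -6.1219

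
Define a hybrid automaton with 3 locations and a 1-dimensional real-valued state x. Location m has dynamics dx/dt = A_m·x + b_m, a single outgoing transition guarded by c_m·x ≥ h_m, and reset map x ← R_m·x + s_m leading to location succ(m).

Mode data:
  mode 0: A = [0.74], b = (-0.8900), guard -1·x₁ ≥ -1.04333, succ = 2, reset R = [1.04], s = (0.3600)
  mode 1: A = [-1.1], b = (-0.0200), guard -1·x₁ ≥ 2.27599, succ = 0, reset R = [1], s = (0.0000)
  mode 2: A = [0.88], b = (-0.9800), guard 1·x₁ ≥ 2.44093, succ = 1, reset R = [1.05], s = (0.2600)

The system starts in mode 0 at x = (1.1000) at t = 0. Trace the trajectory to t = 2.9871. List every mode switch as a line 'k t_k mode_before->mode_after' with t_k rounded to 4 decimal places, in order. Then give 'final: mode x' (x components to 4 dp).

Mode 0: guard c·x = -1.0433 hit at Δt = 0.5938 (t = 0.5938), x⁻ = (1.0433) → reset → x⁺ = (1.4451), jump to mode 2
Mode 2: guard c·x = 2.4409 hit at Δt = 1.5767 (t = 2.1705), x⁻ = (2.4409) → reset → x⁺ = (2.8230), jump to mode 1
Mode 1: flow for 0.8166 to horizon, guard not reached → x = (1.1389)

1 0.5938 0->2
2 2.1705 2->1
final: 1 1.1389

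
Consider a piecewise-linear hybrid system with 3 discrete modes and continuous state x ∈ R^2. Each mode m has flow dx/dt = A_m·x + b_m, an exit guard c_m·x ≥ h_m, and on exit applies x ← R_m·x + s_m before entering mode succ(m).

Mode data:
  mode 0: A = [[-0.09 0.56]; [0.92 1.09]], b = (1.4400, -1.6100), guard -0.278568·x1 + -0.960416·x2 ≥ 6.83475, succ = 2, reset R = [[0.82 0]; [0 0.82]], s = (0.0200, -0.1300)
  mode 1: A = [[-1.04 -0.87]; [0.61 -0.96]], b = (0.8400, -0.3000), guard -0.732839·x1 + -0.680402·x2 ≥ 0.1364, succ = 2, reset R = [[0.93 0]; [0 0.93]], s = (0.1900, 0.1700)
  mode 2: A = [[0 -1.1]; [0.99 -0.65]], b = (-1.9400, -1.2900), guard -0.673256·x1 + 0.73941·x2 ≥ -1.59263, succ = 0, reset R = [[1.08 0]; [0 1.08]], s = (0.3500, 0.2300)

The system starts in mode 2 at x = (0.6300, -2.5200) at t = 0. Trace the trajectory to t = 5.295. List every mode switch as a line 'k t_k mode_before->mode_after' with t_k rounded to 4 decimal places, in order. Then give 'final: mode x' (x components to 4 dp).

Mode 2: guard c·x = -1.5926 hit at Δt = 1.3875 (t = 1.3875), x⁻ = (0.8286, -1.3995) → reset → x⁺ = (1.2449, -1.2814), jump to mode 0
Mode 0: guard c·x = 6.8347 hit at Δt = 1.3804 (t = 2.7679), x⁻ = (0.4015, -7.2329) → reset → x⁺ = (0.3492, -6.0610), jump to mode 2
Mode 2: guard c·x = -1.5926 hit at Δt = 2.0491 (t = 4.8170), x⁻ = (2.3224, -0.0393) → reset → x⁺ = (2.8582, 0.1876), jump to mode 0
Mode 0: flow for 0.4780 to horizon, guard not reached → x = (3.5679, 1.1319)

1 1.3875 2->0
2 2.7679 0->2
3 4.8170 2->0
final: 0 3.5679 1.1319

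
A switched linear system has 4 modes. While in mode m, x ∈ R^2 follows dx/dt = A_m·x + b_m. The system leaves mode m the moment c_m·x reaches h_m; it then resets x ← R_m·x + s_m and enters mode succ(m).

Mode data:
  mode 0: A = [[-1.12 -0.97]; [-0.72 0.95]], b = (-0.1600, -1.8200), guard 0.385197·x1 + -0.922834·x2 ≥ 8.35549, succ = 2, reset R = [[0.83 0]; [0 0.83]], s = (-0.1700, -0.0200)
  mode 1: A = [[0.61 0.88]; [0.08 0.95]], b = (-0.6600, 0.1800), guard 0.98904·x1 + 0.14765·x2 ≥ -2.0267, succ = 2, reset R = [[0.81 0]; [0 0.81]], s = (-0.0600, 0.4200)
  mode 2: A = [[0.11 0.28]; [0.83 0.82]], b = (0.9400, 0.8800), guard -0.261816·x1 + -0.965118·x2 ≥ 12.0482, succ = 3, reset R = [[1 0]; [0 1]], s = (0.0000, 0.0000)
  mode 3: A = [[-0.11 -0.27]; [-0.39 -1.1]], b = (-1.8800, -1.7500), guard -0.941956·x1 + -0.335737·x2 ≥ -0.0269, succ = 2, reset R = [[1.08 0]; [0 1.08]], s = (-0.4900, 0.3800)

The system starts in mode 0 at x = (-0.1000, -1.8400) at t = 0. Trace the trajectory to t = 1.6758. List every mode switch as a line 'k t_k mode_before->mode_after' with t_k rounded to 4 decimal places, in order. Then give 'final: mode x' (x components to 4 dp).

1 0.9218 0->2
final: 2 1.0973 -9.9895

Mode 0: guard c·x = 8.3555 hit at Δt = 0.9218 (t = 0.9218), x⁻ = (2.5740, -7.9798) → reset → x⁺ = (1.9664, -6.6432), jump to mode 2
Mode 2: flow for 0.7540 to horizon, guard not reached → x = (1.0973, -9.9895)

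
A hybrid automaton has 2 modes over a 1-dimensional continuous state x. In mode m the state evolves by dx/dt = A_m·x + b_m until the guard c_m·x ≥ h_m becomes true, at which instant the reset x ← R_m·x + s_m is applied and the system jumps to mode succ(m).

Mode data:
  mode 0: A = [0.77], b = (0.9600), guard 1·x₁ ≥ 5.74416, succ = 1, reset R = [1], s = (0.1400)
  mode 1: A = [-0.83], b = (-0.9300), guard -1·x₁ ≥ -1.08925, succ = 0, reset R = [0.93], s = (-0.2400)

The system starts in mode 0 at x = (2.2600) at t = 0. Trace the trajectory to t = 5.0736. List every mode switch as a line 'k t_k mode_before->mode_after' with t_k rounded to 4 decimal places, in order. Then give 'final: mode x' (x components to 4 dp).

1 0.8960 0->1
2 2.2860 1->0
3 3.8985 0->1
final: 1 1.5208

Mode 0: guard c·x = 5.7442 hit at Δt = 0.8960 (t = 0.8960), x⁻ = (5.7442) → reset → x⁺ = (5.8842), jump to mode 1
Mode 1: guard c·x = -1.0893 hit at Δt = 1.3900 (t = 2.2860), x⁻ = (1.0892) → reset → x⁺ = (0.7730), jump to mode 0
Mode 0: guard c·x = 5.7442 hit at Δt = 1.6125 (t = 3.8985), x⁻ = (5.7442) → reset → x⁺ = (5.8842), jump to mode 1
Mode 1: flow for 1.1751 to horizon, guard not reached → x = (1.5208)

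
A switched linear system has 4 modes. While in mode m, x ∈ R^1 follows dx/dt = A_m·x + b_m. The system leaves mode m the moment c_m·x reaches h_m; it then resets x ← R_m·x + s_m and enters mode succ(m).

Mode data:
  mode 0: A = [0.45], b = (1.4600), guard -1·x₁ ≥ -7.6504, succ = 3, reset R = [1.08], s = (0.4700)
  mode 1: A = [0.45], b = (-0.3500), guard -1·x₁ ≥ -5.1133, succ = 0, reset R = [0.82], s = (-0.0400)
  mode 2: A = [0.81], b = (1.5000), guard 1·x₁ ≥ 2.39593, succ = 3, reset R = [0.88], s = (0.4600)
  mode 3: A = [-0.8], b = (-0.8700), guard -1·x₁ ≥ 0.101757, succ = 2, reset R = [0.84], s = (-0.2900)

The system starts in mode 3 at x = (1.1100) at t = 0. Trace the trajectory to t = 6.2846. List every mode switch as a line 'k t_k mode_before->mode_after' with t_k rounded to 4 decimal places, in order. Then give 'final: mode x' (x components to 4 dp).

1 1.0021 3->2
2 2.3068 2->3
3 3.9452 3->2
4 5.2499 2->3
final: 3 0.5102

Mode 3: guard c·x = 0.1018 hit at Δt = 1.0021 (t = 1.0021), x⁻ = (-0.1018) → reset → x⁺ = (-0.3755), jump to mode 2
Mode 2: guard c·x = 2.3959 hit at Δt = 1.3047 (t = 2.3068), x⁻ = (2.3959) → reset → x⁺ = (2.5684), jump to mode 3
Mode 3: guard c·x = 0.1018 hit at Δt = 1.6384 (t = 3.9452), x⁻ = (-0.1018) → reset → x⁺ = (-0.3755), jump to mode 2
Mode 2: guard c·x = 2.3959 hit at Δt = 1.3047 (t = 5.2499), x⁻ = (2.3959) → reset → x⁺ = (2.5684), jump to mode 3
Mode 3: flow for 1.0347 to horizon, guard not reached → x = (0.5102)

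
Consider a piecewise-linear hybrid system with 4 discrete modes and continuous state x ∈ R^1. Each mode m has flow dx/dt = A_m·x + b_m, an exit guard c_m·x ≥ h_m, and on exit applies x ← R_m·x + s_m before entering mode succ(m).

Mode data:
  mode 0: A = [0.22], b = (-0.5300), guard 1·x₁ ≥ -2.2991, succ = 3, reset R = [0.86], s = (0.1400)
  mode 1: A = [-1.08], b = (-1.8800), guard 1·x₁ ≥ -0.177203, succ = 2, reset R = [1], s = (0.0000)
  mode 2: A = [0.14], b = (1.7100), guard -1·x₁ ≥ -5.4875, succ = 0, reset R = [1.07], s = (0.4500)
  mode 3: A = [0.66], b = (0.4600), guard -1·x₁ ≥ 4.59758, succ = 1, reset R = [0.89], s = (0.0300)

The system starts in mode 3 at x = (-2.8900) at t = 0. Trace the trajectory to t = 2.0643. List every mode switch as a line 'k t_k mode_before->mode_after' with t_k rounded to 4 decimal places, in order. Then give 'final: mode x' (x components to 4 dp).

1 0.8725 3->1
final: 1 -2.3815

Mode 3: guard c·x = 4.5976 hit at Δt = 0.8725 (t = 0.8725), x⁻ = (-4.5976) → reset → x⁺ = (-4.0618), jump to mode 1
Mode 1: flow for 1.1918 to horizon, guard not reached → x = (-2.3815)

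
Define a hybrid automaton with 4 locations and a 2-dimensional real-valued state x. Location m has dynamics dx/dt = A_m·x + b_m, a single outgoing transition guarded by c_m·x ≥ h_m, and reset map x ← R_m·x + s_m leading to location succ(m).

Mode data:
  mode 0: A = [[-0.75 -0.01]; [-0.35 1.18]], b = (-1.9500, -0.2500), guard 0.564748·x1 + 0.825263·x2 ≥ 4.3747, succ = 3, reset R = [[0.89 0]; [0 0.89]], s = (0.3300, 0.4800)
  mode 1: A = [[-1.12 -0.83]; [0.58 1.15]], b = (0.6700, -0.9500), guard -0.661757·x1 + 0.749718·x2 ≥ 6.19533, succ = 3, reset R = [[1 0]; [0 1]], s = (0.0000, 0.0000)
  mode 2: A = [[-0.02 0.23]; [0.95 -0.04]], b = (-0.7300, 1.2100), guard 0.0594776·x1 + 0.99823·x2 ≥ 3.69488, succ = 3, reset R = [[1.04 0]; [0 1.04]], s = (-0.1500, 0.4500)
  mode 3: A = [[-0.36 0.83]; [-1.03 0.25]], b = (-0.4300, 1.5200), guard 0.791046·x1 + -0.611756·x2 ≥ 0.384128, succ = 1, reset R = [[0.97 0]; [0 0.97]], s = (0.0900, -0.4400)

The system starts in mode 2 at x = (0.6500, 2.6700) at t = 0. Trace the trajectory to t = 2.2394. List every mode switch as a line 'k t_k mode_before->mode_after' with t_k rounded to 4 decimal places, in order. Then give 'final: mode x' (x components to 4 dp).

Mode 2: guard c·x = 3.6949 hit at Δt = 0.5890 (t = 0.5890), x⁻ = (0.6418, 3.6632) → reset → x⁺ = (0.5175, 4.2597), jump to mode 3
Mode 3: guard c·x = 0.3841 hit at Δt = 1.3001 (t = 1.8891), x⁻ = (4.0444, 4.6018) → reset → x⁺ = (4.0131, 4.0237), jump to mode 1
Mode 1: flow for 0.3503 to horizon, guard not reached → x = (1.6504, 6.3329)

1 0.5890 2->3
2 1.8891 3->1
final: 1 1.6504 6.3329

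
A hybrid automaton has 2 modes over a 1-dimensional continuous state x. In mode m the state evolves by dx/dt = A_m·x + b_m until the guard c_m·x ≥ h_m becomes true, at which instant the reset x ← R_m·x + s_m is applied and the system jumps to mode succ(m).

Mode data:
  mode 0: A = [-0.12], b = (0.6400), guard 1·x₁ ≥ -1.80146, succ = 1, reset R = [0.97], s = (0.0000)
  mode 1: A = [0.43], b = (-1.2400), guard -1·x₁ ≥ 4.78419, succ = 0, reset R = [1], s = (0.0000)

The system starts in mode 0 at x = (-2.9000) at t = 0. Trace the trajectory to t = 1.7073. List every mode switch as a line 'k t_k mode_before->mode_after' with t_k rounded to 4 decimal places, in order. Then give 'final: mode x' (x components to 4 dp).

Mode 0: guard c·x = -1.8015 hit at Δt = 1.1934 (t = 1.1934), x⁻ = (-1.8015) → reset → x⁺ = (-1.7474), jump to mode 1
Mode 1: flow for 0.5139 to horizon, guard not reached → x = (-2.8927)

1 1.1934 0->1
final: 1 -2.8927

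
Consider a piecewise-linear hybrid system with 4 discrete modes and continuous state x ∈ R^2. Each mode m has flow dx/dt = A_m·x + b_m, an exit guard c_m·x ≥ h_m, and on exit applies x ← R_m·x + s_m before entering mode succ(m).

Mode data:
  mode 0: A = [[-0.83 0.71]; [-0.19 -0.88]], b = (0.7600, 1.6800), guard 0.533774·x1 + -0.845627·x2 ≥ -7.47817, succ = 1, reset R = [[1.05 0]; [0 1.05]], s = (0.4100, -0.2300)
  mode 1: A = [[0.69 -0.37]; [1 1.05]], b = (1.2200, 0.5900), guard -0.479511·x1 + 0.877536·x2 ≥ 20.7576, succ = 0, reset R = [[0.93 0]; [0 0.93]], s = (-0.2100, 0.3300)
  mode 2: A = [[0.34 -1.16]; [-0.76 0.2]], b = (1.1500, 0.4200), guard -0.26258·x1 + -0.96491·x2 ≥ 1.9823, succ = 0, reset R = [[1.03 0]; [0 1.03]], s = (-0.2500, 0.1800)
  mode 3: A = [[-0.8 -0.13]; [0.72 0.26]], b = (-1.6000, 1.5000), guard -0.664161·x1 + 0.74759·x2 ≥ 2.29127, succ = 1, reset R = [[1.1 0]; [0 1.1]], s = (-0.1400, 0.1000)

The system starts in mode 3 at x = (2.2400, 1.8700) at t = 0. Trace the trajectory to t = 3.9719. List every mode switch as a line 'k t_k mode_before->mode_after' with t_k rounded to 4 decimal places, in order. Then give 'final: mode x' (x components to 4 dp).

1 0.5381 3->1
2 2.0615 1->0
3 2.8037 0->1
4 3.3951 1->0
final: 0 7.8002 14.5402

Mode 3: guard c·x = 2.2913 hit at Δt = 0.5381 (t = 0.5381), x⁻ = (0.5962, 3.5945) → reset → x⁺ = (0.5158, 4.0540), jump to mode 1
Mode 1: guard c·x = 20.7576 hit at Δt = 1.5234 (t = 2.0615), x⁻ = (-4.7204, 21.0751) → reset → x⁺ = (-4.6000, 19.9298), jump to mode 0
Mode 0: guard c·x = -7.4782 hit at Δt = 0.7422 (t = 2.8037), x⁻ = (3.7389, 11.2034) → reset → x⁺ = (4.3358, 11.5336), jump to mode 1
Mode 1: guard c·x = 20.7576 hit at Δt = 0.5914 (t = 3.3951), x⁻ = (2.7482, 25.1561) → reset → x⁺ = (2.3458, 23.7252), jump to mode 0
Mode 0: flow for 0.5768 to horizon, guard not reached → x = (7.8002, 14.5402)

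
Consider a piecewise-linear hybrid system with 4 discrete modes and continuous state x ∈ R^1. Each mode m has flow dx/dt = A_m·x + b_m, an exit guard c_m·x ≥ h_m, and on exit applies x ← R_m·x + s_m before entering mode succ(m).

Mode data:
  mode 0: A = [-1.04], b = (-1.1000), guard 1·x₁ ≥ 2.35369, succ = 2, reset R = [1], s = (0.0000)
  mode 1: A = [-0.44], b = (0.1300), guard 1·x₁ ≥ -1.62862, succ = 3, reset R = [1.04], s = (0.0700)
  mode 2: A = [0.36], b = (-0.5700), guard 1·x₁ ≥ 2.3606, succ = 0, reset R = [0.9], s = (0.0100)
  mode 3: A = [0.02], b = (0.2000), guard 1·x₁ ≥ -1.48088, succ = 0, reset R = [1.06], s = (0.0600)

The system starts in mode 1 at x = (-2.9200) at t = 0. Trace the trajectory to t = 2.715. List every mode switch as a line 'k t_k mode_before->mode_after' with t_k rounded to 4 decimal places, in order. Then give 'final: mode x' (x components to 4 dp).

1 1.1671 1->3
2 2.0128 3->0
final: 0 -1.2755

Mode 1: guard c·x = -1.6286 hit at Δt = 1.1671 (t = 1.1671), x⁻ = (-1.6286) → reset → x⁺ = (-1.6238), jump to mode 3
Mode 3: guard c·x = -1.4809 hit at Δt = 0.8457 (t = 2.0128), x⁻ = (-1.4809) → reset → x⁺ = (-1.5097), jump to mode 0
Mode 0: flow for 0.7022 to horizon, guard not reached → x = (-1.2755)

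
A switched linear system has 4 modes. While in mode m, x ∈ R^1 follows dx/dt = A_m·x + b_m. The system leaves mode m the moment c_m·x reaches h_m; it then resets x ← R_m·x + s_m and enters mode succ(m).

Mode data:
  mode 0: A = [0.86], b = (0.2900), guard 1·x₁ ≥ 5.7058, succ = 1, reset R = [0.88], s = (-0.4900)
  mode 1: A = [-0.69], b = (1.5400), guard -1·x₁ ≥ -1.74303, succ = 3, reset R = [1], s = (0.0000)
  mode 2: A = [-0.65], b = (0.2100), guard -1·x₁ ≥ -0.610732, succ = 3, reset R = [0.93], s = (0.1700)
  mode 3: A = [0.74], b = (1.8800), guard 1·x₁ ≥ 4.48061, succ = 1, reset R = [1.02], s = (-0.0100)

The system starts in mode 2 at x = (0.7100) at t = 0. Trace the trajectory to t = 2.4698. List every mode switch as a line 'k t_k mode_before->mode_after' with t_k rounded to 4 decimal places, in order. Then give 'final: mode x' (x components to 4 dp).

1 0.4561 2->3
2 1.4852 3->1
final: 1 3.4122

Mode 2: guard c·x = -0.6107 hit at Δt = 0.4561 (t = 0.4561), x⁻ = (0.6107) → reset → x⁺ = (0.7380), jump to mode 3
Mode 3: guard c·x = 4.4806 hit at Δt = 1.0291 (t = 1.4852), x⁻ = (4.4806) → reset → x⁺ = (4.5602), jump to mode 1
Mode 1: flow for 0.9846 to horizon, guard not reached → x = (3.4122)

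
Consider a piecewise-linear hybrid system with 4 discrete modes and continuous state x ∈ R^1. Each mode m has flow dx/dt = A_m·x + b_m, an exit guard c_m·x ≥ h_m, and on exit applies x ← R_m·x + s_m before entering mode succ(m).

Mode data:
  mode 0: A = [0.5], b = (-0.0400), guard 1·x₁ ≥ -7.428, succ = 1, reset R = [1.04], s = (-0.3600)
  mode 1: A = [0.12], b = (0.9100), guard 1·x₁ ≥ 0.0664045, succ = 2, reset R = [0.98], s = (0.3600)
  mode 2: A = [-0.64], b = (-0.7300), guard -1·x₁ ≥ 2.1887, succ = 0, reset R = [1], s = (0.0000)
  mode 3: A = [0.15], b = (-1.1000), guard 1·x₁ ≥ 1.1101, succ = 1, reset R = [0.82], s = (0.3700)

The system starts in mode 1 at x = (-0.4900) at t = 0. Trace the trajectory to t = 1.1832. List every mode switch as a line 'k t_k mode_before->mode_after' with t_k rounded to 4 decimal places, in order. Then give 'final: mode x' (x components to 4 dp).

1 0.6293 1->2
final: 2 -0.0422

Mode 1: guard c·x = 0.0664 hit at Δt = 0.6293 (t = 0.6293), x⁻ = (0.0664) → reset → x⁺ = (0.4251), jump to mode 2
Mode 2: flow for 0.5539 to horizon, guard not reached → x = (-0.0422)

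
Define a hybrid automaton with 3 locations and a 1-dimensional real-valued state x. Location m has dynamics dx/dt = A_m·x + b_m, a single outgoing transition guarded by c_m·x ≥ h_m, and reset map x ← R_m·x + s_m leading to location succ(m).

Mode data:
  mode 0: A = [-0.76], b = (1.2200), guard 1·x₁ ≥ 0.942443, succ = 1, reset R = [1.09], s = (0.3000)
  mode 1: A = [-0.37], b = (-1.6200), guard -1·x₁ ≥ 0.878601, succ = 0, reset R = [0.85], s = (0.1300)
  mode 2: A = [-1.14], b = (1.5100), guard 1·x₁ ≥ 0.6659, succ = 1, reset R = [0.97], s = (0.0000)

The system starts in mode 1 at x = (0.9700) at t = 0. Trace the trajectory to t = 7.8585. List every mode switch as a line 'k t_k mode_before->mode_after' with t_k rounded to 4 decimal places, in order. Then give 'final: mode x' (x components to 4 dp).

1 1.1462 1->0
2 2.7379 0->1
3 4.0589 1->0
4 5.6506 0->1
5 6.9715 1->0
final: 0 0.4729

Mode 1: guard c·x = 0.8786 hit at Δt = 1.1462 (t = 1.1462), x⁻ = (-0.8786) → reset → x⁺ = (-0.6168), jump to mode 0
Mode 0: guard c·x = 0.9424 hit at Δt = 1.5917 (t = 2.7379), x⁻ = (0.9424) → reset → x⁺ = (1.3273), jump to mode 1
Mode 1: guard c·x = 0.8786 hit at Δt = 1.3210 (t = 4.0589), x⁻ = (-0.8786) → reset → x⁺ = (-0.6168), jump to mode 0
Mode 0: guard c·x = 0.9424 hit at Δt = 1.5917 (t = 5.6506), x⁻ = (0.9424) → reset → x⁺ = (1.3273), jump to mode 1
Mode 1: guard c·x = 0.8786 hit at Δt = 1.3210 (t = 6.9715), x⁻ = (-0.8786) → reset → x⁺ = (-0.6168), jump to mode 0
Mode 0: flow for 0.8870 to horizon, guard not reached → x = (0.4729)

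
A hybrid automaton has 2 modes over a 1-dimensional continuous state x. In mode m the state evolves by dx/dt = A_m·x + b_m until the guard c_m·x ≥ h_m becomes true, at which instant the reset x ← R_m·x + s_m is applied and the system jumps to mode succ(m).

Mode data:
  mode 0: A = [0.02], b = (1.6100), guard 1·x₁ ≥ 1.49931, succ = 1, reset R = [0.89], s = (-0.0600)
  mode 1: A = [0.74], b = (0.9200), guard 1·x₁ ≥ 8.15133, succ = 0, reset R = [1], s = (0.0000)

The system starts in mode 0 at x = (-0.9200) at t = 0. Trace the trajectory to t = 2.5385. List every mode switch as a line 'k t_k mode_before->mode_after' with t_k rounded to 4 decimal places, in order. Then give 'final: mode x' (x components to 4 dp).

1 1.4974 0->1
final: 1 4.1965

Mode 0: guard c·x = 1.4993 hit at Δt = 1.4974 (t = 1.4974), x⁻ = (1.4993) → reset → x⁺ = (1.2744), jump to mode 1
Mode 1: flow for 1.0411 to horizon, guard not reached → x = (4.1965)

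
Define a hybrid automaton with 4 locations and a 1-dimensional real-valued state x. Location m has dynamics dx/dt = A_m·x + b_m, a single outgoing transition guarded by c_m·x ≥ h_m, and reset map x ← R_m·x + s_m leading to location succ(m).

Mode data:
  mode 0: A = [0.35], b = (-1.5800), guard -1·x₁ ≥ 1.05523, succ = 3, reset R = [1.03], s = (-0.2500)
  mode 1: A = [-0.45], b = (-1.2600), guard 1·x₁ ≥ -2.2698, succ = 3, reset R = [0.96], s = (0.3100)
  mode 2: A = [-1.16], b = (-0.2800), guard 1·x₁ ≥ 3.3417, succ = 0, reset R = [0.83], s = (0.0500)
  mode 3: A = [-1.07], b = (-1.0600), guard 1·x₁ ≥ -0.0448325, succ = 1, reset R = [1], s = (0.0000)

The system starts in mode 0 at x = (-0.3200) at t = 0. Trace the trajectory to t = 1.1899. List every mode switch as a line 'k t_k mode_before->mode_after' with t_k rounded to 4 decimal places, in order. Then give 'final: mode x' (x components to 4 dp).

Mode 0: guard c·x = 1.0552 hit at Δt = 0.4045 (t = 0.4045), x⁻ = (-1.0552) → reset → x⁺ = (-1.3369), jump to mode 3
Mode 3: flow for 0.7854 to horizon, guard not reached → x = (-1.1401)

1 0.4045 0->3
final: 3 -1.1401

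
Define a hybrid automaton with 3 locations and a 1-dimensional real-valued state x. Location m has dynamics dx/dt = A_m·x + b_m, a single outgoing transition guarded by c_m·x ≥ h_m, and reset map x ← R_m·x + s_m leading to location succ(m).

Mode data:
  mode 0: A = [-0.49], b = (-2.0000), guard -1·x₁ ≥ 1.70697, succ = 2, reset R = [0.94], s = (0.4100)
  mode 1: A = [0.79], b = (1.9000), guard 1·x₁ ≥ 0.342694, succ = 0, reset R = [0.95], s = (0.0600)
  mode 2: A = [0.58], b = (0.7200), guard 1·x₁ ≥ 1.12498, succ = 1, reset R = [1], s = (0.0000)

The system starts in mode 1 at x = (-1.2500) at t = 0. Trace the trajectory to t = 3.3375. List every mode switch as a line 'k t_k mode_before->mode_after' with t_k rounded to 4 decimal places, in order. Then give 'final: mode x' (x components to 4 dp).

1 1.0970 1->0
2 2.3866 0->2
final: 2 -1.1601

Mode 1: guard c·x = 0.3427 hit at Δt = 1.0970 (t = 1.0970), x⁻ = (0.3427) → reset → x⁺ = (0.3856), jump to mode 0
Mode 0: guard c·x = 1.7070 hit at Δt = 1.2896 (t = 2.3866), x⁻ = (-1.7070) → reset → x⁺ = (-1.1946), jump to mode 2
Mode 2: flow for 0.9509 to horizon, guard not reached → x = (-1.1601)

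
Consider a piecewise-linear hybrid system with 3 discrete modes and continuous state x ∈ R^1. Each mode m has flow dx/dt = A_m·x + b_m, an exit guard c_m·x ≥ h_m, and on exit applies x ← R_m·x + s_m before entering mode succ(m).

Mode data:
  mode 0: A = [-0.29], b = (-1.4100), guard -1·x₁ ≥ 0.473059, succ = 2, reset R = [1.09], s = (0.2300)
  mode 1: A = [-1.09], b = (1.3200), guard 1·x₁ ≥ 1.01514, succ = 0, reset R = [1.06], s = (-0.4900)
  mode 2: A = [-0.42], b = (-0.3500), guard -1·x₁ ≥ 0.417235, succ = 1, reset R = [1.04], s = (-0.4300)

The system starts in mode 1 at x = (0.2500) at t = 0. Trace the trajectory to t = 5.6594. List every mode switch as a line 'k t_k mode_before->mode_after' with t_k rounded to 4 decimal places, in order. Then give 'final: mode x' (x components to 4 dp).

1 1.4592 1->0
2 2.2046 0->2
3 2.8589 2->1
4 5.0243 1->0
final: 0 -0.3304

Mode 1: guard c·x = 1.0151 hit at Δt = 1.4592 (t = 1.4592), x⁻ = (1.0151) → reset → x⁺ = (0.5860), jump to mode 0
Mode 0: guard c·x = 0.4731 hit at Δt = 0.7454 (t = 2.2046), x⁻ = (-0.4731) → reset → x⁺ = (-0.2856), jump to mode 2
Mode 2: guard c·x = 0.4172 hit at Δt = 0.6543 (t = 2.8589), x⁻ = (-0.4172) → reset → x⁺ = (-0.8639), jump to mode 1
Mode 1: guard c·x = 1.0151 hit at Δt = 2.1654 (t = 5.0243), x⁻ = (1.0151) → reset → x⁺ = (0.5860), jump to mode 0
Mode 0: flow for 0.6351 to horizon, guard not reached → x = (-0.3304)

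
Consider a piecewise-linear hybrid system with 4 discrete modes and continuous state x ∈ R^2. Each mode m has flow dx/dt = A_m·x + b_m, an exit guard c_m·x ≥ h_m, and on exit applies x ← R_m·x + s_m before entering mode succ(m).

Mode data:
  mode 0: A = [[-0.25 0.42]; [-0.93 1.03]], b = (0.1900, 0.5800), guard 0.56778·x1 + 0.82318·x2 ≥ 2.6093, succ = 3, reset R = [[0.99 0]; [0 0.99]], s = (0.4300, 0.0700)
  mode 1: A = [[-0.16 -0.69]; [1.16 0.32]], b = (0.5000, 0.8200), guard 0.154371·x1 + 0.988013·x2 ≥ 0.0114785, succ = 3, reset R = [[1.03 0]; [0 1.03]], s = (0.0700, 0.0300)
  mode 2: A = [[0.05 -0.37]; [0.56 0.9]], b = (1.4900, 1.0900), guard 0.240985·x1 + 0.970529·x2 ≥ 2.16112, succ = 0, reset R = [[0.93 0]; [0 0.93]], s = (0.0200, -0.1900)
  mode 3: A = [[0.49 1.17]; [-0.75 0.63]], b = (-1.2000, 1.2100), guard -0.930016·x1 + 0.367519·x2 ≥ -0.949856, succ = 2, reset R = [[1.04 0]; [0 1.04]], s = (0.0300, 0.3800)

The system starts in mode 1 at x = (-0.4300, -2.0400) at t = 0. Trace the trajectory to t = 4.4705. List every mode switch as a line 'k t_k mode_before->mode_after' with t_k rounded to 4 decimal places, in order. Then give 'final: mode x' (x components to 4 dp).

1 1.4441 1->3
2 2.3924 3->2
3 2.9929 2->0
4 3.5839 0->3
final: 3 4.8246 1.7582

Mode 1: guard c·x = 0.0115 hit at Δt = 1.4441 (t = 1.4441), x⁻ = (1.6101, -0.2400) → reset → x⁺ = (1.7284, -0.2172), jump to mode 3
Mode 3: guard c·x = -0.9499 hit at Δt = 0.9483 (t = 2.3924), x⁻ = (0.9454, -0.1920) → reset → x⁺ = (1.0133, 0.1803), jump to mode 2
Mode 2: guard c·x = 2.1611 hit at Δt = 0.6005 (t = 2.9929), x⁻ = (1.7519, 1.7917) → reset → x⁺ = (1.6493, 1.4763), jump to mode 0
Mode 0: guard c·x = 2.6093 hit at Δt = 0.5910 (t = 3.5839), x⁻ = (1.9106, 1.8520) → reset → x⁺ = (2.3215, 1.9034), jump to mode 3
Mode 3: flow for 0.8866 to horizon, guard not reached → x = (4.8246, 1.7582)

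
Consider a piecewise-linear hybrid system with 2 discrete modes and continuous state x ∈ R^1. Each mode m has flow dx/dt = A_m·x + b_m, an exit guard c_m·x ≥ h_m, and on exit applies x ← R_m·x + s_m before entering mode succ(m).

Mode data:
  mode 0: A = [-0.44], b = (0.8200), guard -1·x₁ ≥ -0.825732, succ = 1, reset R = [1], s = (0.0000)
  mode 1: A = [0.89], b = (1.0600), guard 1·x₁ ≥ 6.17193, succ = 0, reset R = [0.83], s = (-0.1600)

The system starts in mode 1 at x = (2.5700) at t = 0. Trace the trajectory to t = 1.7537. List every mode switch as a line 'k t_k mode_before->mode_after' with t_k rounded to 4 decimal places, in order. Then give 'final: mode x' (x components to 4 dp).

Mode 1: guard c·x = 6.1719 hit at Δt = 0.7548 (t = 0.7548), x⁻ = (6.1719) → reset → x⁺ = (4.9627), jump to mode 0
Mode 0: flow for 0.9989 to horizon, guard not reached → x = (3.8605)

1 0.7548 1->0
final: 0 3.8605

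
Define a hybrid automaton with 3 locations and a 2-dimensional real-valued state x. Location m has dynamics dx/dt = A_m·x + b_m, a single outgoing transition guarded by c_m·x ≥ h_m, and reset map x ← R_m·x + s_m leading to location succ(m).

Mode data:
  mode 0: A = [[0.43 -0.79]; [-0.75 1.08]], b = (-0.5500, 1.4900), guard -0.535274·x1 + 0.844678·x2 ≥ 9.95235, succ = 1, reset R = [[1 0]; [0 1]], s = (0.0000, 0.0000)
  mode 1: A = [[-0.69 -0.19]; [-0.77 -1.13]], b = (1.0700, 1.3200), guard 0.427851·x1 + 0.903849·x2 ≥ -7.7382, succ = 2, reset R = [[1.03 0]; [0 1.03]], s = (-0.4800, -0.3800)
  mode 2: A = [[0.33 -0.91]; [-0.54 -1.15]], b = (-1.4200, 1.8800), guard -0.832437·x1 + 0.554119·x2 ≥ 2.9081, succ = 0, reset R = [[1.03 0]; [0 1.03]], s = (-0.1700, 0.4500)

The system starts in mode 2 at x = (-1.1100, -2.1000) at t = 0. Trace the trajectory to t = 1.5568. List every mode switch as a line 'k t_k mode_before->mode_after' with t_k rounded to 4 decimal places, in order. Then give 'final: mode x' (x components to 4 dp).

Mode 2: guard c·x = 2.9081 hit at Δt = 1.0000 (t = 1.0000), x⁻ = (-2.7991, 1.0431) → reset → x⁺ = (-3.0531, 1.5244), jump to mode 0
Mode 0: flow for 0.5568 to horizon, guard not reached → x = (-5.9527, 6.2853)

1 1.0000 2->0
final: 0 -5.9527 6.2853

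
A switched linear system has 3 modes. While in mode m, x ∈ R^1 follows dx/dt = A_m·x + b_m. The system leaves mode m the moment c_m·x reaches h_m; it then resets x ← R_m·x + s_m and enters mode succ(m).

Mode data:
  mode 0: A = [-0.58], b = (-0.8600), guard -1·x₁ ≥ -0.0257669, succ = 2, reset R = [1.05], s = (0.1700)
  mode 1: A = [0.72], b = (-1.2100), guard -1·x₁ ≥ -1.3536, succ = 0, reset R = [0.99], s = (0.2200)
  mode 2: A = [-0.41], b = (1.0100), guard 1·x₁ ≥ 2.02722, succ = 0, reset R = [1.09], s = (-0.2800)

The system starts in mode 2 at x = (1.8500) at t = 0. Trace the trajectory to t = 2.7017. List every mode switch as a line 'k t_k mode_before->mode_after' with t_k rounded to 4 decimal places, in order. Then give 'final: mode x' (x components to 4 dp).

Mode 2: guard c·x = 2.0272 hit at Δt = 0.8316 (t = 0.8316), x⁻ = (2.0272) → reset → x⁺ = (1.9297), jump to mode 0
Mode 0: guard c·x = -0.0258 hit at Δt = 1.4074 (t = 2.2390), x⁻ = (0.0258) → reset → x⁺ = (0.1971), jump to mode 2
Mode 2: flow for 0.4627 to horizon, guard not reached → x = (0.5887)

1 0.8316 2->0
2 2.2390 0->2
final: 2 0.5887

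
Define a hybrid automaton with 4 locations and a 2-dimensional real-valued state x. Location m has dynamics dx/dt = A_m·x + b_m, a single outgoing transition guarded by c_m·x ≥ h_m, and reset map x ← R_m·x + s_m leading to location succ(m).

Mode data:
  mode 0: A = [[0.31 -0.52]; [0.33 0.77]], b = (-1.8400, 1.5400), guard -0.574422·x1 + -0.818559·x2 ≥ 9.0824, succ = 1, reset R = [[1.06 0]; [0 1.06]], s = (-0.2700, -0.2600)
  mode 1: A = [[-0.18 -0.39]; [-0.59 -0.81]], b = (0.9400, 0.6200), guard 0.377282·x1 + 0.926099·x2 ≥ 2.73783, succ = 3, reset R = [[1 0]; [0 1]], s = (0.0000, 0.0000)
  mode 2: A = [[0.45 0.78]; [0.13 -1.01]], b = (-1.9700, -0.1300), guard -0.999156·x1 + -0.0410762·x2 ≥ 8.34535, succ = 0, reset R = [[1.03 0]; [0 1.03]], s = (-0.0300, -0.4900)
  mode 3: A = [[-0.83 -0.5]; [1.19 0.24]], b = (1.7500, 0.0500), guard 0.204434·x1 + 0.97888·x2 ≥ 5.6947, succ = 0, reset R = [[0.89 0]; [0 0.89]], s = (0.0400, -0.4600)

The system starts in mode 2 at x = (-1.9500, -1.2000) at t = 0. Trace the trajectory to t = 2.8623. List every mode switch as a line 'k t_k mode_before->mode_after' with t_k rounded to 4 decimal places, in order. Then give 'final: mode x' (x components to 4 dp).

Mode 2: guard c·x = 8.3453 hit at Δt = 1.3005 (t = 1.3005), x⁻ = (-8.3139, -0.9366) → reset → x⁺ = (-8.5933, -1.4547), jump to mode 0
Mode 0: guard c·x = 9.0824 hit at Δt = 0.5992 (t = 1.8997), x⁻ = (-10.7529, -3.5498) → reset → x⁺ = (-11.6681, -4.0227), jump to mode 1
Mode 1: flow for 0.9626 to horizon, guard not reached → x = (-8.9320, 2.4708)

1 1.3005 2->0
2 1.8997 0->1
final: 1 -8.9320 2.4708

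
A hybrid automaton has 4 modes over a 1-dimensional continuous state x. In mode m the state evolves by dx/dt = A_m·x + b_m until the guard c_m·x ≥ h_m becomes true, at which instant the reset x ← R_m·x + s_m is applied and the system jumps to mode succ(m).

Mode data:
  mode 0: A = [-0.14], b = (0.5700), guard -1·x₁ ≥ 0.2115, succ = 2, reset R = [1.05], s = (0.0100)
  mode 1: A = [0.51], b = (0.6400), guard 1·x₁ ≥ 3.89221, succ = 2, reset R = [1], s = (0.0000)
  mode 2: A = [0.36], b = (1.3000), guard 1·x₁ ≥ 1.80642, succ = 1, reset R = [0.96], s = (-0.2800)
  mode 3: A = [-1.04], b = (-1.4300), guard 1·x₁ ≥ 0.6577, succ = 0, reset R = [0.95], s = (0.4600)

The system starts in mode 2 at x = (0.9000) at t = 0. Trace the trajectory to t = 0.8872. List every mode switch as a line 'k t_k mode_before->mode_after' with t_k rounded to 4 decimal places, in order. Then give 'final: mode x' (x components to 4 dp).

1 0.5086 2->1
final: 1 2.0312

Mode 2: guard c·x = 1.8064 hit at Δt = 0.5086 (t = 0.5086), x⁻ = (1.8064) → reset → x⁺ = (1.4542), jump to mode 1
Mode 1: flow for 0.3786 to horizon, guard not reached → x = (2.0312)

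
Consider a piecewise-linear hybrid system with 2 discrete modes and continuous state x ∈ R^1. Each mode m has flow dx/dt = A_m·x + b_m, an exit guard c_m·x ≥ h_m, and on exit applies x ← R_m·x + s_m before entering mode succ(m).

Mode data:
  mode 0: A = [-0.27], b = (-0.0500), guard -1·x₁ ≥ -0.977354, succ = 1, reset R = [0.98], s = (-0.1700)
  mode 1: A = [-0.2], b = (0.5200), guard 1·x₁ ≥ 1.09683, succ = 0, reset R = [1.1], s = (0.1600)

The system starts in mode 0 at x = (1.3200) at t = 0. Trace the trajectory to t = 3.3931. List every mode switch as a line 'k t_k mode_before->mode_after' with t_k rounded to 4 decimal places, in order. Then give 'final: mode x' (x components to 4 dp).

Mode 0: guard c·x = -0.9774 hit at Δt = 0.9567 (t = 0.9567), x⁻ = (0.9774) → reset → x⁺ = (0.7878), jump to mode 1
Mode 1: guard c·x = 1.0968 hit at Δt = 0.9348 (t = 1.8915), x⁻ = (1.0968) → reset → x⁺ = (1.3665), jump to mode 0
Mode 0: guard c·x = -0.9774 hit at Δt = 1.0694 (t = 2.9609), x⁻ = (0.9774) → reset → x⁺ = (0.7878), jump to mode 1
Mode 1: flow for 0.4322 to horizon, guard not reached → x = (0.9379)

1 0.9567 0->1
2 1.8915 1->0
3 2.9609 0->1
final: 1 0.9379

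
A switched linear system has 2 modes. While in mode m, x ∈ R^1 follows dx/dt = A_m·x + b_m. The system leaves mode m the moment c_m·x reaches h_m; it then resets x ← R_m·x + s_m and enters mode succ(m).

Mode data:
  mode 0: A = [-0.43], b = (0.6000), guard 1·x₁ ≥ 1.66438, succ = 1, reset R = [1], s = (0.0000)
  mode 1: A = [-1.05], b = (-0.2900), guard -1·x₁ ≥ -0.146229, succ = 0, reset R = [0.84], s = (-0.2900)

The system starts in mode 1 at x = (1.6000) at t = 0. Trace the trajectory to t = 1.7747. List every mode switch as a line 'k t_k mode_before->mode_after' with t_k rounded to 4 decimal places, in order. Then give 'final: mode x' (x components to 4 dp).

Mode 1: guard c·x = -0.1462 hit at Δt = 1.4200 (t = 1.4200), x⁻ = (0.1462) → reset → x⁺ = (-0.1672), jump to mode 0
Mode 0: flow for 0.3547 to horizon, guard not reached → x = (0.0539)

1 1.4200 1->0
final: 0 0.0539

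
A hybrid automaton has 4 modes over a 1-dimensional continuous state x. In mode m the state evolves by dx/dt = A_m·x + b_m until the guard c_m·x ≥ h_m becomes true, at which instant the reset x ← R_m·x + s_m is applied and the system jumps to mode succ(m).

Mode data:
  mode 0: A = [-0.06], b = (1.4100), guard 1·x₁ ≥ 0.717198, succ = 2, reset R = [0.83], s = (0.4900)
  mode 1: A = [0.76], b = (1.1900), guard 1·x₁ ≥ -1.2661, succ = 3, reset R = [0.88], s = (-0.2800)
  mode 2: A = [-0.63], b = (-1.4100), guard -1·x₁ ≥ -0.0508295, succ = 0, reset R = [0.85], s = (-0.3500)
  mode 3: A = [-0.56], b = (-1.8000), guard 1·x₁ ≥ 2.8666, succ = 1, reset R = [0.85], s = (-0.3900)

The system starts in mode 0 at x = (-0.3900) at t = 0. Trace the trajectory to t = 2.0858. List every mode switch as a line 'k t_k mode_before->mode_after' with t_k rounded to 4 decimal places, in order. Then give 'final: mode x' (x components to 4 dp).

Mode 0: guard c·x = 0.7172 hit at Δt = 0.7909 (t = 0.7909), x⁻ = (0.7172) → reset → x⁺ = (1.0853), jump to mode 2
Mode 2: guard c·x = -0.0508 hit at Δt = 0.5919 (t = 1.3828), x⁻ = (0.0508) → reset → x⁺ = (-0.3068), jump to mode 0
Mode 0: flow for 0.7030 to horizon, guard not reached → x = (0.6765)

1 0.7909 0->2
2 1.3828 2->0
final: 0 0.6765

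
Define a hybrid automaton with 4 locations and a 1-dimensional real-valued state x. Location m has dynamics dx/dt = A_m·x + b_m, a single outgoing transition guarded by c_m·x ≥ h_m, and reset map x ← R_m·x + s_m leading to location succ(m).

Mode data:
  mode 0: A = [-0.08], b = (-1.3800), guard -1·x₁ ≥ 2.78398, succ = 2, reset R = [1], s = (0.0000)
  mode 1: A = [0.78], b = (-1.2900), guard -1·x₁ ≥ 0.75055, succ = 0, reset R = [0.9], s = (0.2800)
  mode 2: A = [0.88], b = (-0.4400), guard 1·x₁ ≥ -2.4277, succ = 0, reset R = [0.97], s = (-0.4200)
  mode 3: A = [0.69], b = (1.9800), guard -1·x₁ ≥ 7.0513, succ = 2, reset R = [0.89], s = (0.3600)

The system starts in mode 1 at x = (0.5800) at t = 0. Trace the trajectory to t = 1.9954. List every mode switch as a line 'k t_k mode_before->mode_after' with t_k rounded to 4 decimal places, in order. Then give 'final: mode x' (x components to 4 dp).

Mode 1: guard c·x = 0.7506 hit at Δt = 1.0334 (t = 1.0334), x⁻ = (-0.7505) → reset → x⁺ = (-0.3955), jump to mode 0
Mode 0: flow for 0.9620 to horizon, guard not reached → x = (-1.6440)

1 1.0334 1->0
final: 0 -1.6440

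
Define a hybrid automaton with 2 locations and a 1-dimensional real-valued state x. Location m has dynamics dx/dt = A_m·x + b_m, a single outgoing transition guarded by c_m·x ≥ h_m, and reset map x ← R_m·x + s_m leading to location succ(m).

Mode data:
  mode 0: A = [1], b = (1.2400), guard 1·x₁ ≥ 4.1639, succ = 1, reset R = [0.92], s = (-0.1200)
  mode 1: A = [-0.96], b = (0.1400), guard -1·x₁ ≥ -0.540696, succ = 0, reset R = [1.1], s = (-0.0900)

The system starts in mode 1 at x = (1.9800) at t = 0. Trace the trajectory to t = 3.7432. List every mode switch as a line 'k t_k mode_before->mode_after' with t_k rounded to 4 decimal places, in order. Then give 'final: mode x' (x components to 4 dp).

Mode 1: guard c·x = -0.5407 hit at Δt = 1.5998 (t = 1.5998), x⁻ = (0.5407) → reset → x⁺ = (0.5048), jump to mode 0
Mode 0: guard c·x = 4.1639 hit at Δt = 1.1305 (t = 2.7303), x⁻ = (4.1639) → reset → x⁺ = (3.7108), jump to mode 1
Mode 1: flow for 1.0129 to horizon, guard not reached → x = (1.4940)

1 1.5998 1->0
2 2.7303 0->1
final: 1 1.4940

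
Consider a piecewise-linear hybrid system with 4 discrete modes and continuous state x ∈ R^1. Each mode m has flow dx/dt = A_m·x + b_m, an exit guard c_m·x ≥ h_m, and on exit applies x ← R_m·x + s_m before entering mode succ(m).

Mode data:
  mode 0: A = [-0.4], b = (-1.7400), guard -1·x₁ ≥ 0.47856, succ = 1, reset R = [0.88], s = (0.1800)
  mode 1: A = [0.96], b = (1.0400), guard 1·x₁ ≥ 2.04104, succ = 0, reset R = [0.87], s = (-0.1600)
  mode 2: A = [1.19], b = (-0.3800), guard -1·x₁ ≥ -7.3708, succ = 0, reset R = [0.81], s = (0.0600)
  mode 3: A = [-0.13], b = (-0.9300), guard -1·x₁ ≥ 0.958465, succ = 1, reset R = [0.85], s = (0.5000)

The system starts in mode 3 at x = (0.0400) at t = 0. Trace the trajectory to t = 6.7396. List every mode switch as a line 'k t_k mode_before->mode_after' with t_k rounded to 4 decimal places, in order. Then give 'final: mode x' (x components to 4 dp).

1 1.1494 3->1
2 2.6102 1->0
3 3.6912 0->1
4 5.0568 1->0
5 6.1378 0->1
final: 1 0.4175

Mode 3: guard c·x = 0.9585 hit at Δt = 1.1494 (t = 1.1494), x⁻ = (-0.9585) → reset → x⁺ = (-0.3147), jump to mode 1
Mode 1: guard c·x = 2.0410 hit at Δt = 1.4608 (t = 2.6102), x⁻ = (2.0410) → reset → x⁺ = (1.6157), jump to mode 0
Mode 0: guard c·x = 0.4786 hit at Δt = 1.0810 (t = 3.6912), x⁻ = (-0.4786) → reset → x⁺ = (-0.2411), jump to mode 1
Mode 1: guard c·x = 2.0410 hit at Δt = 1.3656 (t = 5.0568), x⁻ = (2.0410) → reset → x⁺ = (1.6157), jump to mode 0
Mode 0: guard c·x = 0.4786 hit at Δt = 1.0810 (t = 6.1378), x⁻ = (-0.4786) → reset → x⁺ = (-0.2411), jump to mode 1
Mode 1: flow for 0.6018 to horizon, guard not reached → x = (0.4175)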